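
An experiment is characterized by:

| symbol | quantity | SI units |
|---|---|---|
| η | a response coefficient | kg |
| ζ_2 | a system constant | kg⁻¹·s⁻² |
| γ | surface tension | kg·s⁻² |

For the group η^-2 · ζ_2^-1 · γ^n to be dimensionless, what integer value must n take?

1

Balance the M exponent: (1)·n from γ, plus −2·(1) − (-1) = -1 from the rest, must sum to zero.
n − 1 = 0, so n = 1.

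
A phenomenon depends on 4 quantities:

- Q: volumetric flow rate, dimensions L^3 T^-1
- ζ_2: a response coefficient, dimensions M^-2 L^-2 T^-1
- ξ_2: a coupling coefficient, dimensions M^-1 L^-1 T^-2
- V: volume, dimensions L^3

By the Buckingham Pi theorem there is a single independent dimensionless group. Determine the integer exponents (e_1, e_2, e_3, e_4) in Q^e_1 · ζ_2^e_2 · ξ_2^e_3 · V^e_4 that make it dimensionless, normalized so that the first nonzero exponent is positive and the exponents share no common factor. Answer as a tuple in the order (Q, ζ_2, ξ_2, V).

(3, 1, -2, -3)

M: e_1·(0) + e_2·(-2) + e_3·(-1) + e_4·(0) = 0
L: e_1·(3) + e_2·(-2) + e_3·(-1) + e_4·(3) = 0
T: e_1·(-1) + e_2·(-1) + e_3·(-2) + e_4·(0) = 0
Solving this homogeneous linear system for the smallest-integer solution (first nonzero entry positive) gives (3, 1, -2, -3).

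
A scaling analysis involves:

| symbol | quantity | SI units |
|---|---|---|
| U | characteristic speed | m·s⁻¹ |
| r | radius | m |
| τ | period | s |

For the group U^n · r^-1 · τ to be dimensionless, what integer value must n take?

Balance the L exponent: (1)·n from U, plus −(1) + (0) = -1 from the rest, must sum to zero.
n − 1 = 0, so n = 1.

1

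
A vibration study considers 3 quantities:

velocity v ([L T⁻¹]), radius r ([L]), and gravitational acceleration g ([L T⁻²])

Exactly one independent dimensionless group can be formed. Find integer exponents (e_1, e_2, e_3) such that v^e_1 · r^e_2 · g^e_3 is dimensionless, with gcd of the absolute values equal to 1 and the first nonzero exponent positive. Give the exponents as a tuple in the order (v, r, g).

L: e_1·(1) + e_2·(1) + e_3·(1) = 0
T: e_1·(-1) + e_2·(0) + e_3·(-2) = 0
Solving this homogeneous linear system for the smallest-integer solution (first nonzero entry positive) gives (2, -1, -1).

(2, -1, -1)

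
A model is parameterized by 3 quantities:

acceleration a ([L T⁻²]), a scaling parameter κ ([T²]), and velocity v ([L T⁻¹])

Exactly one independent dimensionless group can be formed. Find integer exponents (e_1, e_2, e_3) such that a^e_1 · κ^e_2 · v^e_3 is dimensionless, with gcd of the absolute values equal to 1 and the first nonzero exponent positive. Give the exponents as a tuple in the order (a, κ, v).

(2, 1, -2)

L: e_1·(1) + e_2·(0) + e_3·(1) = 0
T: e_1·(-2) + e_2·(2) + e_3·(-1) = 0
Solving this homogeneous linear system for the smallest-integer solution (first nonzero entry positive) gives (2, 1, -2).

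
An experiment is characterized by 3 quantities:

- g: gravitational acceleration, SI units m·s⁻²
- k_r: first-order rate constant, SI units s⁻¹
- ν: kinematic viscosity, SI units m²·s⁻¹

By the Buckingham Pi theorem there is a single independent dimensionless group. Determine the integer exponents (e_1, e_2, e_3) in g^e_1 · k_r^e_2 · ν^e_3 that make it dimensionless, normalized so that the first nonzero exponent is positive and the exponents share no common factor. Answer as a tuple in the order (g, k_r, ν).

L: e_1·(1) + e_2·(0) + e_3·(2) = 0
T: e_1·(-2) + e_2·(-1) + e_3·(-1) = 0
Solving this homogeneous linear system for the smallest-integer solution (first nonzero entry positive) gives (2, -3, -1).

(2, -3, -1)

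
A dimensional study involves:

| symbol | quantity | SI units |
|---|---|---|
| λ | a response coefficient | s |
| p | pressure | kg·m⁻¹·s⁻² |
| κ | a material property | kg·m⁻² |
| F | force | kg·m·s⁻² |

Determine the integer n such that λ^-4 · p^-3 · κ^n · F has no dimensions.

2

Balance the M exponent: (1)·n from κ, plus −4·(0) − 3·(1) + (1) = -2 from the rest, must sum to zero.
n − 2 = 0, so n = 2.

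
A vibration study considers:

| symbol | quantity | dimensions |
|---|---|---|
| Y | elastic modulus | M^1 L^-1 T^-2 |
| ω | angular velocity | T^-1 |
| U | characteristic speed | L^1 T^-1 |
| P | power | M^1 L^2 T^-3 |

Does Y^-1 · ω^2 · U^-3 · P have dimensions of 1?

Sum the exponent of each base dimension across the product:
  M: −[Y]_M + 2·[ω]_M − 3·[U]_M + [P]_M = −(1) + 2·(0) − 3·(0) + (1) = 0
  L: −[Y]_L + 2·[ω]_L − 3·[U]_L + [P]_L = −(-1) + 2·(0) − 3·(1) + (2) = 0
  T: −[Y]_T + 2·[ω]_T − 3·[U]_T + [P]_T = −(-2) + 2·(-1) − 3·(-1) + (-3) = 0
All base exponents vanish — dimensionless.

yes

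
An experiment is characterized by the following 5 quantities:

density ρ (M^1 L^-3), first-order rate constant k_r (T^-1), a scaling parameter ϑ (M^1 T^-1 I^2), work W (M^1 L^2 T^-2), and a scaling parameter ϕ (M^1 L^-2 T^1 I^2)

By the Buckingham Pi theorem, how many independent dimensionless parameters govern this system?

There are 5 variables and 4 base dimensions (M, L, T, I).
The dimension matrix has rank 4.
Independent dimensionless groups: 5 − 4 = 1.

1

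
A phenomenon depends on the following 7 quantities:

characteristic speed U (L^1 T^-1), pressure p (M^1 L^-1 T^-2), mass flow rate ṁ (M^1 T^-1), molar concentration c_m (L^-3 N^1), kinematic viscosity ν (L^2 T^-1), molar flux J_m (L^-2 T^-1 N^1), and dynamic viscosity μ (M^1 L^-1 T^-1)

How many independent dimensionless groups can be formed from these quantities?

3

There are 7 variables and 4 base dimensions (M, L, T, N).
The dimension matrix has rank 4.
Independent dimensionless groups: 7 − 4 = 3.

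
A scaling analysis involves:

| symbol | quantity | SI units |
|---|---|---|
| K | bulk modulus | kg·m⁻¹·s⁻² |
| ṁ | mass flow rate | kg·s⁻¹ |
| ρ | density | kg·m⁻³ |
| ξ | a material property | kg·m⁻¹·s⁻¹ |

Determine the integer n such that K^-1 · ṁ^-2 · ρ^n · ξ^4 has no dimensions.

Balance the M exponent: (1)·n from ρ, plus −(1) − 2·(1) + 4·(1) = 1 from the rest, must sum to zero.
n + 1 = 0, so n = -1.

-1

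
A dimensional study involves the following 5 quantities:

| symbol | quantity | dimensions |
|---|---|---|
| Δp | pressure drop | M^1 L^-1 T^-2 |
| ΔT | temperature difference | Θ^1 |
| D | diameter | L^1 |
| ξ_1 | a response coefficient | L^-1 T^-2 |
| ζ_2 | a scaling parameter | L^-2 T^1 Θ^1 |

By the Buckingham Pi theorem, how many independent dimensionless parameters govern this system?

There are 5 variables and 4 base dimensions (M, L, T, Θ).
The dimension matrix has rank 4.
Independent dimensionless groups: 5 − 4 = 1.

1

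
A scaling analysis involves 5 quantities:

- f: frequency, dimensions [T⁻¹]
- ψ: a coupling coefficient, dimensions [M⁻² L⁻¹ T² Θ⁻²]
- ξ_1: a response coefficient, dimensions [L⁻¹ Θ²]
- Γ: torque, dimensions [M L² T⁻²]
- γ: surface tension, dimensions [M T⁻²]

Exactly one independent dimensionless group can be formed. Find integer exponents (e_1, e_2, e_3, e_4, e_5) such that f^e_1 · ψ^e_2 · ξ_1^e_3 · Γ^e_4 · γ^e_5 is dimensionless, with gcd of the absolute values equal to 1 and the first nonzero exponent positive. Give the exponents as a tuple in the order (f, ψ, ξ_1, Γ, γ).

(2, -1, -1, -1, -1)

M: e_1·(0) + e_2·(-2) + e_3·(0) + e_4·(1) + e_5·(1) = 0
L: e_1·(0) + e_2·(-1) + e_3·(-1) + e_4·(2) + e_5·(0) = 0
T: e_1·(-1) + e_2·(2) + e_3·(0) + e_4·(-2) + e_5·(-2) = 0
Θ: e_1·(0) + e_2·(-2) + e_3·(2) + e_4·(0) + e_5·(0) = 0
Solving this homogeneous linear system for the smallest-integer solution (first nonzero entry positive) gives (2, -1, -1, -1, -1).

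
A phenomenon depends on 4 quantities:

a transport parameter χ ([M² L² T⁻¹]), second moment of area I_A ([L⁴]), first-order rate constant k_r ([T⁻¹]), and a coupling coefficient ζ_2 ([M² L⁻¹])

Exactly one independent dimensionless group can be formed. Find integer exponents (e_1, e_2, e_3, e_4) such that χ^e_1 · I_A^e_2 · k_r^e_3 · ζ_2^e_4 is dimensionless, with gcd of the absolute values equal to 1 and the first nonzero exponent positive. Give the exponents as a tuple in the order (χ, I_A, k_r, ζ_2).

M: e_1·(2) + e_2·(0) + e_3·(0) + e_4·(2) = 0
L: e_1·(2) + e_2·(4) + e_3·(0) + e_4·(-1) = 0
T: e_1·(-1) + e_2·(0) + e_3·(-1) + e_4·(0) = 0
Solving this homogeneous linear system for the smallest-integer solution (first nonzero entry positive) gives (4, -3, -4, -4).

(4, -3, -4, -4)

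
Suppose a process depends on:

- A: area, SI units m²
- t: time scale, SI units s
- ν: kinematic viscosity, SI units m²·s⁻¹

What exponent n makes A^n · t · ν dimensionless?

-1

Balance the L exponent: (2)·n from A, plus (0) + (2) = 2 from the rest, must sum to zero.
2n + 2 = 0, so n = -1.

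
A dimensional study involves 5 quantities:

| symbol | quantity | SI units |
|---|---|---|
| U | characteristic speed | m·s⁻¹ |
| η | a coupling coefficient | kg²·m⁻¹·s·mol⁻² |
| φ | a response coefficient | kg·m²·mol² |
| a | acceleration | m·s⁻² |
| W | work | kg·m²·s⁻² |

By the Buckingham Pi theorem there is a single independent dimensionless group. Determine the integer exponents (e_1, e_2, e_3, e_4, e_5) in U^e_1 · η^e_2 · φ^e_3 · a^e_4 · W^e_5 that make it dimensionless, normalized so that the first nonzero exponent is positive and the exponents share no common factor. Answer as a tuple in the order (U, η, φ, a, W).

(3, 1, 1, 2, -3)

M: e_1·(0) + e_2·(2) + e_3·(1) + e_4·(0) + e_5·(1) = 0
L: e_1·(1) + e_2·(-1) + e_3·(2) + e_4·(1) + e_5·(2) = 0
T: e_1·(-1) + e_2·(1) + e_3·(0) + e_4·(-2) + e_5·(-2) = 0
N: e_1·(0) + e_2·(-2) + e_3·(2) + e_4·(0) + e_5·(0) = 0
Solving this homogeneous linear system for the smallest-integer solution (first nonzero entry positive) gives (3, 1, 1, 2, -3).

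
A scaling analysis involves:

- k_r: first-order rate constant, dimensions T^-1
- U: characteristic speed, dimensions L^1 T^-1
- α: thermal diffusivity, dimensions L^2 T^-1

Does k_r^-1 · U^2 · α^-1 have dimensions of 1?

Sum the exponent of each base dimension across the product:
  M: −[k_r]_M + 2·[U]_M − [α]_M = −(0) + 2·(0) − (0) = 0
  L: −[k_r]_L + 2·[U]_L − [α]_L = −(0) + 2·(1) − (2) = 0
  T: −[k_r]_T + 2·[U]_T − [α]_T = −(-1) + 2·(-1) − (-1) = 0
All base exponents vanish — dimensionless.

yes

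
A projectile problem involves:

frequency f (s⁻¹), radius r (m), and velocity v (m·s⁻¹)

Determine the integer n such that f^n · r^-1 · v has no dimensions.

Balance the T exponent: (-1)·n from f, plus −(0) + (-1) = -1 from the rest, must sum to zero.
−n − 1 = 0, so n = -1.

-1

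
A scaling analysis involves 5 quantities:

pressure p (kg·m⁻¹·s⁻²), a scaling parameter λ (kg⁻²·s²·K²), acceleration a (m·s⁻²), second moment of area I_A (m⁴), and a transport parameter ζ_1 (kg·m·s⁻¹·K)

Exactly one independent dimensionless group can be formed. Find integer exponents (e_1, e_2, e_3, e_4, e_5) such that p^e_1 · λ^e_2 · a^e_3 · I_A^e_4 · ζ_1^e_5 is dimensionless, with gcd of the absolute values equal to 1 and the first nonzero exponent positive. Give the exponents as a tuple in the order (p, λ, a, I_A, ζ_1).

M: e_1·(1) + e_2·(-2) + e_3·(0) + e_4·(0) + e_5·(1) = 0
L: e_1·(-1) + e_2·(0) + e_3·(1) + e_4·(4) + e_5·(1) = 0
T: e_1·(-2) + e_2·(2) + e_3·(-2) + e_4·(0) + e_5·(-1) = 0
Θ: e_1·(0) + e_2·(2) + e_3·(0) + e_4·(0) + e_5·(1) = 0
Solving this homogeneous linear system for the smallest-integer solution (first nonzero entry positive) gives (4, 1, -2, 2, -2).

(4, 1, -2, 2, -2)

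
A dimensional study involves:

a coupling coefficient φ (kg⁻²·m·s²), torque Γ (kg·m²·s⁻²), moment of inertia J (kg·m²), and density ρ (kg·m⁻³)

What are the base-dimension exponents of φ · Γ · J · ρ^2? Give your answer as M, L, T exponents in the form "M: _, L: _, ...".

Collect each base-dimension exponent across the product:
  M: (-2) + (1) + (1) + 2·(1) = 2
  L: (1) + (2) + (2) + 2·(-3) = -1
  T: (2) + (-2) + (0) + 2·(0) = 0
So the dimensions are [M² L⁻¹].

M: 2, L: -1, T: 0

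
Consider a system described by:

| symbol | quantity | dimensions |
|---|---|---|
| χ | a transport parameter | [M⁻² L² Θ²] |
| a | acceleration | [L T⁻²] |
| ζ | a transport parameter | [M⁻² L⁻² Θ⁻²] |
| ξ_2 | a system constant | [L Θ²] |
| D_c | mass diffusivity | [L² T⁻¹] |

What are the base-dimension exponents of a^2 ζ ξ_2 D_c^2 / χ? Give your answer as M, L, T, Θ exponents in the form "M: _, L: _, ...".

M: 0, L: 3, T: -6, Θ: -2

Collect each base-dimension exponent across the product:
  M: −(-2) + 2·(0) + (-2) + (0) + 2·(0) = 0
  L: −(2) + 2·(1) + (-2) + (1) + 2·(2) = 3
  T: −(0) + 2·(-2) + (0) + (0) + 2·(-1) = -6
  Θ: −(2) + 2·(0) + (-2) + (2) + 2·(0) = -2
So the dimensions are [L³ T⁻⁶ Θ⁻²].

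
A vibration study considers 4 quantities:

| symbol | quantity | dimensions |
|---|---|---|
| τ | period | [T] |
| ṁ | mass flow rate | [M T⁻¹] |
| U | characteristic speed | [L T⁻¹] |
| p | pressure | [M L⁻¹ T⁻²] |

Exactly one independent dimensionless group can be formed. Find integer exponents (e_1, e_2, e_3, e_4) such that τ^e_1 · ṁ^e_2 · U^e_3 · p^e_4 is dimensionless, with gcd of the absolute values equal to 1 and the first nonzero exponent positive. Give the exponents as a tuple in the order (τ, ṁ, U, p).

(2, -1, 1, 1)

M: e_1·(0) + e_2·(1) + e_3·(0) + e_4·(1) = 0
L: e_1·(0) + e_2·(0) + e_3·(1) + e_4·(-1) = 0
T: e_1·(1) + e_2·(-1) + e_3·(-1) + e_4·(-2) = 0
Solving this homogeneous linear system for the smallest-integer solution (first nonzero entry positive) gives (2, -1, 1, 1).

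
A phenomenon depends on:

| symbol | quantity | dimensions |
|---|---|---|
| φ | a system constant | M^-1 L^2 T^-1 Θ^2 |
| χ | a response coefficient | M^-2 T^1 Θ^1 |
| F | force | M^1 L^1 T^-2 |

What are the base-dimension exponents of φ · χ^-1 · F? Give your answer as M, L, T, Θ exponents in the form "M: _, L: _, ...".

M: 2, L: 3, T: -4, Θ: 1

Collect each base-dimension exponent across the product:
  M: (-1) − (-2) + (1) = 2
  L: (2) − (0) + (1) = 3
  T: (-1) − (1) + (-2) = -4
  Θ: (2) − (1) + (0) = 1
So the dimensions are [M² L³ T⁻⁴ Θ].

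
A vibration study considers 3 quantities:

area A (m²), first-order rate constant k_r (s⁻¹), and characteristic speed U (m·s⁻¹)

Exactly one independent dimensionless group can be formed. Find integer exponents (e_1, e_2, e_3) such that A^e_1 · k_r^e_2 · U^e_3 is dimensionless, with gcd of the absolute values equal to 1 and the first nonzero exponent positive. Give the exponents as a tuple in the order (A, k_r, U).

L: e_1·(2) + e_2·(0) + e_3·(1) = 0
T: e_1·(0) + e_2·(-1) + e_3·(-1) = 0
Solving this homogeneous linear system for the smallest-integer solution (first nonzero entry positive) gives (1, 2, -2).

(1, 2, -2)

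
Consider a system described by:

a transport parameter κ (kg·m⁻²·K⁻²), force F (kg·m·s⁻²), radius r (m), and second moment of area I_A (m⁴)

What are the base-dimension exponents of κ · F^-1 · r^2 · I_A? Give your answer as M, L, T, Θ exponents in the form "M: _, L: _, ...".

Collect each base-dimension exponent across the product:
  M: (1) − (1) + 2·(0) + (0) = 0
  L: (-2) − (1) + 2·(1) + (4) = 3
  T: (0) − (-2) + 2·(0) + (0) = 2
  Θ: (-2) − (0) + 2·(0) + (0) = -2
So the dimensions are [L³ T² Θ⁻²].

M: 0, L: 3, T: 2, Θ: -2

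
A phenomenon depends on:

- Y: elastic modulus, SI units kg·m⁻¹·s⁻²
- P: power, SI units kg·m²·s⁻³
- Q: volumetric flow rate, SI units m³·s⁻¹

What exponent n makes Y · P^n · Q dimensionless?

-1

Balance the M exponent: (1)·n from P, plus (1) + (0) = 1 from the rest, must sum to zero.
n + 1 = 0, so n = -1.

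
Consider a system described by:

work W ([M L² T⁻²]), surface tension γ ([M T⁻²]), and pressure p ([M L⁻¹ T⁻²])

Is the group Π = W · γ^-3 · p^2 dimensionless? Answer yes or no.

Sum the exponent of each base dimension across the product:
  M: [W]_M − 3·[γ]_M + 2·[p]_M = (1) − 3·(1) + 2·(1) = 0
  L: [W]_L − 3·[γ]_L + 2·[p]_L = (2) − 3·(0) + 2·(-1) = 0
  T: [W]_T − 3·[γ]_T + 2·[p]_T = (-2) − 3·(-2) + 2·(-2) = 0
All base exponents vanish — dimensionless.

yes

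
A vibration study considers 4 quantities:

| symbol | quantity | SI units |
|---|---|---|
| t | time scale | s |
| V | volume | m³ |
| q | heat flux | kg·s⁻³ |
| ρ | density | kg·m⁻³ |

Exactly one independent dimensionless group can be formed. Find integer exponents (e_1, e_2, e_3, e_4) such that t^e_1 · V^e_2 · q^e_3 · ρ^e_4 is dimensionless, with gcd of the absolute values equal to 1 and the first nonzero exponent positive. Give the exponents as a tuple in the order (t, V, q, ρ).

M: e_1·(0) + e_2·(0) + e_3·(1) + e_4·(1) = 0
L: e_1·(0) + e_2·(3) + e_3·(0) + e_4·(-3) = 0
T: e_1·(1) + e_2·(0) + e_3·(-3) + e_4·(0) = 0
Solving this homogeneous linear system for the smallest-integer solution (first nonzero entry positive) gives (3, -1, 1, -1).

(3, -1, 1, -1)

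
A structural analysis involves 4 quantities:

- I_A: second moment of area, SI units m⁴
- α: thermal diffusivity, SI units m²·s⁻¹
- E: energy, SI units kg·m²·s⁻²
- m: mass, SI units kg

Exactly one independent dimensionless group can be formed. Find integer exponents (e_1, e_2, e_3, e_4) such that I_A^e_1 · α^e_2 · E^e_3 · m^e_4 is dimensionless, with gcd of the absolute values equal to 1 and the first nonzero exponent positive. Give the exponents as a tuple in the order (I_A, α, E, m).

(1, -4, 2, -2)

M: e_1·(0) + e_2·(0) + e_3·(1) + e_4·(1) = 0
L: e_1·(4) + e_2·(2) + e_3·(2) + e_4·(0) = 0
T: e_1·(0) + e_2·(-1) + e_3·(-2) + e_4·(0) = 0
Solving this homogeneous linear system for the smallest-integer solution (first nonzero entry positive) gives (1, -4, 2, -2).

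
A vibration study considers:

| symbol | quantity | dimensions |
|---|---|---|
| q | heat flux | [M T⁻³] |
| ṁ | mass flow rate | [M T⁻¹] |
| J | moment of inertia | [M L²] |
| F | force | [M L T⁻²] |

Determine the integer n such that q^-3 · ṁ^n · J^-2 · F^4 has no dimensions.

Balance the M exponent: (1)·n from ṁ, plus −3·(1) − 2·(1) + 4·(1) = -1 from the rest, must sum to zero.
n − 1 = 0, so n = 1.

1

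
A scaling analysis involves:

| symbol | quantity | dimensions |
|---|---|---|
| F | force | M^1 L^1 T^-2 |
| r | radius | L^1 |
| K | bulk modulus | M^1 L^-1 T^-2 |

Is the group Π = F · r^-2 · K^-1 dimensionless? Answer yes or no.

yes

Sum the exponent of each base dimension across the product:
  M: [F]_M − 2·[r]_M − [K]_M = (1) − 2·(0) − (1) = 0
  L: [F]_L − 2·[r]_L − [K]_L = (1) − 2·(1) − (-1) = 0
  T: [F]_T − 2·[r]_T − [K]_T = (-2) − 2·(0) − (-2) = 0
  Θ: [F]_Θ − 2·[r]_Θ − [K]_Θ = (0) − 2·(0) − (0) = 0
All base exponents vanish — dimensionless.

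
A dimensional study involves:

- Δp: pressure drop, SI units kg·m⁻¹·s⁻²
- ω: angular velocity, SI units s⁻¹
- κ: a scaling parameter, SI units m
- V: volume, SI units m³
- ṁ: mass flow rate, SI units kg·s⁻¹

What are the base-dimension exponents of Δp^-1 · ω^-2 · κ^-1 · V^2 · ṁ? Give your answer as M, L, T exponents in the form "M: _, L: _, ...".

M: 0, L: 6, T: 3

Collect each base-dimension exponent across the product:
  M: −(1) − 2·(0) − (0) + 2·(0) + (1) = 0
  L: −(-1) − 2·(0) − (1) + 2·(3) + (0) = 6
  T: −(-2) − 2·(-1) − (0) + 2·(0) + (-1) = 3
So the dimensions are [L⁶ T³].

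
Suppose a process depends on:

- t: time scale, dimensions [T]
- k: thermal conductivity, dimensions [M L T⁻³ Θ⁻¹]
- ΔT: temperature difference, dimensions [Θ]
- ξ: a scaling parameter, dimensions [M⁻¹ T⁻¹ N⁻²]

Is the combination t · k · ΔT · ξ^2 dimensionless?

no

Sum the exponent of each base dimension across the product:
  M: [t]_M + [k]_M + [ΔT]_M + 2·[ξ]_M = (0) + (1) + (0) + 2·(-1) = -1
  L: [t]_L + [k]_L + [ΔT]_L + 2·[ξ]_L = (0) + (1) + (0) + 2·(0) = 1
  T: [t]_T + [k]_T + [ΔT]_T + 2·[ξ]_T = (1) + (-3) + (0) + 2·(-1) = -4
  Θ: [t]_Θ + [k]_Θ + [ΔT]_Θ + 2·[ξ]_Θ = (0) + (-1) + (1) + 2·(0) = 0
  N: [t]_N + [k]_N + [ΔT]_N + 2·[ξ]_N = (0) + (0) + (0) + 2·(-2) = -4
Net dimensions [M⁻¹ L T⁻⁴ N⁻⁴] ≠ [1] — not dimensionless.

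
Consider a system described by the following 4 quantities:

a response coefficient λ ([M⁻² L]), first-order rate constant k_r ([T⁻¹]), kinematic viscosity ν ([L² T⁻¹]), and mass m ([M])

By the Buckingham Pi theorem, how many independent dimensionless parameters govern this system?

There are 4 variables and 3 base dimensions (M, L, T).
The dimension matrix has rank 3.
Independent dimensionless groups: 4 − 3 = 1.

1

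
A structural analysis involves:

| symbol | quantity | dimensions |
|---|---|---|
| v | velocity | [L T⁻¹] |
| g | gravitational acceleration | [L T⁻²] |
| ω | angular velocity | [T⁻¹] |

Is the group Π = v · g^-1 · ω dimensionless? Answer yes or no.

Sum the exponent of each base dimension across the product:
  M: [v]_M − [g]_M + [ω]_M = (0) − (0) + (0) = 0
  L: [v]_L − [g]_L + [ω]_L = (1) − (1) + (0) = 0
  T: [v]_T − [g]_T + [ω]_T = (-1) − (-2) + (-1) = 0
All base exponents vanish — dimensionless.

yes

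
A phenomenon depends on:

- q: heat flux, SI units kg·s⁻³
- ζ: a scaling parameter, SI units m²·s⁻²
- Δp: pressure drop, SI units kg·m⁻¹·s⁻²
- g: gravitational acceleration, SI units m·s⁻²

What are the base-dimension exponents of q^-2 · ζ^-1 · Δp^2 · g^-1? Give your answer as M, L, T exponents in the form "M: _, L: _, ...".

M: 0, L: -5, T: 6

Collect each base-dimension exponent across the product:
  M: −2·(1) − (0) + 2·(1) − (0) = 0
  L: −2·(0) − (2) + 2·(-1) − (1) = -5
  T: −2·(-3) − (-2) + 2·(-2) − (-2) = 6
So the dimensions are [L⁻⁵ T⁶].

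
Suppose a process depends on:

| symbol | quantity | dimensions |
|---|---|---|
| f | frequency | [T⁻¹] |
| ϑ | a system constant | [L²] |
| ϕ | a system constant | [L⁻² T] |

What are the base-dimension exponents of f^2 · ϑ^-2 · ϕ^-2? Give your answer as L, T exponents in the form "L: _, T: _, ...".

Collect each base-dimension exponent across the product:
  L: 2·(0) − 2·(2) − 2·(-2) = 0
  T: 2·(-1) − 2·(0) − 2·(1) = -4
So the dimensions are [T⁻⁴].

L: 0, T: -4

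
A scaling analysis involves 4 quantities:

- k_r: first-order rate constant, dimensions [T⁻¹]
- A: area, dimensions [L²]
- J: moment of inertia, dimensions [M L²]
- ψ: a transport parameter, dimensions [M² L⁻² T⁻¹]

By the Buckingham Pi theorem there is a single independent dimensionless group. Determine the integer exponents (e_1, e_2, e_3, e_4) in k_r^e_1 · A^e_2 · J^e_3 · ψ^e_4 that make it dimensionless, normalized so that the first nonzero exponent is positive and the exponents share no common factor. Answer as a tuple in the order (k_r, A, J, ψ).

(1, -3, 2, -1)

M: e_1·(0) + e_2·(0) + e_3·(1) + e_4·(2) = 0
L: e_1·(0) + e_2·(2) + e_3·(2) + e_4·(-2) = 0
T: e_1·(-1) + e_2·(0) + e_3·(0) + e_4·(-1) = 0
Solving this homogeneous linear system for the smallest-integer solution (first nonzero entry positive) gives (1, -3, 2, -1).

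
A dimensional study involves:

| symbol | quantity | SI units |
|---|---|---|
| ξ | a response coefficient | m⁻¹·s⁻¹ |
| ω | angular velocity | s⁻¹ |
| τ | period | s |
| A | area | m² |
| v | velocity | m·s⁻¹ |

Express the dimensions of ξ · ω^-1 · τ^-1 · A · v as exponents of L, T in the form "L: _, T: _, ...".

L: 2, T: -2

Collect each base-dimension exponent across the product:
  L: (-1) − (0) − (0) + (2) + (1) = 2
  T: (-1) − (-1) − (1) + (0) + (-1) = -2
So the dimensions are [L² T⁻²].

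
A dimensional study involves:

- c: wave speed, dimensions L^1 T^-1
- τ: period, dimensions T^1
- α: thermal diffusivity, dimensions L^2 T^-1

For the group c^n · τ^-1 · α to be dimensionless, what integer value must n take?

Balance the L exponent: (1)·n from c, plus −(0) + (2) = 2 from the rest, must sum to zero.
n + 2 = 0, so n = -2.

-2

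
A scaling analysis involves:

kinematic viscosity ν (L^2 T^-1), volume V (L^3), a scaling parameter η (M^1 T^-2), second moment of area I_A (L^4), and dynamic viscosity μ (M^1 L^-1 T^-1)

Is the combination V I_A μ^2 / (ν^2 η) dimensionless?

Sum the exponent of each base dimension across the product:
  M: −2·[ν]_M + [V]_M − [η]_M + [I_A]_M + 2·[μ]_M = −2·(0) + (0) − (1) + (0) + 2·(1) = 1
  L: −2·[ν]_L + [V]_L − [η]_L + [I_A]_L + 2·[μ]_L = −2·(2) + (3) − (0) + (4) + 2·(-1) = 1
  T: −2·[ν]_T + [V]_T − [η]_T + [I_A]_T + 2·[μ]_T = −2·(-1) + (0) − (-2) + (0) + 2·(-1) = 2
Net dimensions [M L T²] ≠ [1] — not dimensionless.

no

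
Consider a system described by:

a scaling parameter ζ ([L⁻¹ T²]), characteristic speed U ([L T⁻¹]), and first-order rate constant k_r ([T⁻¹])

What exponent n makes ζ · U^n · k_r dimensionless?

1

Balance the L exponent: (1)·n from U, plus (-1) + (0) = -1 from the rest, must sum to zero.
n − 1 = 0, so n = 1.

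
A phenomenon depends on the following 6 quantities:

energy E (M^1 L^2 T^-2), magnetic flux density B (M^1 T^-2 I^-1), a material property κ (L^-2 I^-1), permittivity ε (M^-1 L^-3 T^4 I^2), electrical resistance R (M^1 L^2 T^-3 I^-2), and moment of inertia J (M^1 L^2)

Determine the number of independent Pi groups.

2

There are 6 variables and 4 base dimensions (M, L, T, I).
The dimension matrix has rank 4.
Independent dimensionless groups: 6 − 4 = 2.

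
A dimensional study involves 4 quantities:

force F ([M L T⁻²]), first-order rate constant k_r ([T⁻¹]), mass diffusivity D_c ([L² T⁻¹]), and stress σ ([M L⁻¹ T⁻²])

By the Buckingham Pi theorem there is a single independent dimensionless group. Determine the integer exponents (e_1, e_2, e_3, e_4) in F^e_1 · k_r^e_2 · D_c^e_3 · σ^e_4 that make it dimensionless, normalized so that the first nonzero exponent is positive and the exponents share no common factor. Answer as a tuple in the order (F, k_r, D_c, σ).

M: e_1·(1) + e_2·(0) + e_3·(0) + e_4·(1) = 0
L: e_1·(1) + e_2·(0) + e_3·(2) + e_4·(-1) = 0
T: e_1·(-2) + e_2·(-1) + e_3·(-1) + e_4·(-2) = 0
Solving this homogeneous linear system for the smallest-integer solution (first nonzero entry positive) gives (1, 1, -1, -1).

(1, 1, -1, -1)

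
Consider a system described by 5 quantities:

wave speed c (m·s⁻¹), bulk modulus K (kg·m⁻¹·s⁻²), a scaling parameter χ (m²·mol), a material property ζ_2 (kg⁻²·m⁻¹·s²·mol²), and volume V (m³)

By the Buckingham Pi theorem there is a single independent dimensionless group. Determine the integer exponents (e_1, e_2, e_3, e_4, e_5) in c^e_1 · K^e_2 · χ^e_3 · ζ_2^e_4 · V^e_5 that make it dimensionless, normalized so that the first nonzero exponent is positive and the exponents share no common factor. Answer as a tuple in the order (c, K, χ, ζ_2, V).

(2, -2, 2, -1, -3)

M: e_1·(0) + e_2·(1) + e_3·(0) + e_4·(-2) + e_5·(0) = 0
L: e_1·(1) + e_2·(-1) + e_3·(2) + e_4·(-1) + e_5·(3) = 0
T: e_1·(-1) + e_2·(-2) + e_3·(0) + e_4·(2) + e_5·(0) = 0
N: e_1·(0) + e_2·(0) + e_3·(1) + e_4·(2) + e_5·(0) = 0
Solving this homogeneous linear system for the smallest-integer solution (first nonzero entry positive) gives (2, -2, 2, -1, -3).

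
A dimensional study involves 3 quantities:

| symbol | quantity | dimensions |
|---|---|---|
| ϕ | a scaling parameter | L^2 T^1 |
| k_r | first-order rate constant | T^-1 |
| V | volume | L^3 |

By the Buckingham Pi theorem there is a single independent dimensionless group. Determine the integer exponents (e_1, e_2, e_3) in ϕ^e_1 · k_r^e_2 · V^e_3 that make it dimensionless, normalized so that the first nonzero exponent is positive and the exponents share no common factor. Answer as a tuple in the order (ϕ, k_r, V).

L: e_1·(2) + e_2·(0) + e_3·(3) = 0
T: e_1·(1) + e_2·(-1) + e_3·(0) = 0
Solving this homogeneous linear system for the smallest-integer solution (first nonzero entry positive) gives (3, 3, -2).

(3, 3, -2)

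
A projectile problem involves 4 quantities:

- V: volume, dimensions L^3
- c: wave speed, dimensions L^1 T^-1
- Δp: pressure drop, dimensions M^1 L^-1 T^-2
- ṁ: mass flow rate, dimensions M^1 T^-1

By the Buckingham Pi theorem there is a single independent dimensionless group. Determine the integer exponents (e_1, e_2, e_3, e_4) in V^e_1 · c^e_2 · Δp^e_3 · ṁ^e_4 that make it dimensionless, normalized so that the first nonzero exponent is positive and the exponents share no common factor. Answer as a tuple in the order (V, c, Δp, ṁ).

(2, -3, 3, -3)

M: e_1·(0) + e_2·(0) + e_3·(1) + e_4·(1) = 0
L: e_1·(3) + e_2·(1) + e_3·(-1) + e_4·(0) = 0
T: e_1·(0) + e_2·(-1) + e_3·(-2) + e_4·(-1) = 0
Solving this homogeneous linear system for the smallest-integer solution (first nonzero entry positive) gives (2, -3, 3, -3).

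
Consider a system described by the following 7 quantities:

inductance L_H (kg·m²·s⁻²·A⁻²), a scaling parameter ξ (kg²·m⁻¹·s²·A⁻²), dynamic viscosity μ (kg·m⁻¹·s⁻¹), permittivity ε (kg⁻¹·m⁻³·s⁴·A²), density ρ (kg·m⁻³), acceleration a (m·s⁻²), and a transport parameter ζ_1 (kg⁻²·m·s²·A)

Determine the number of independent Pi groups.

There are 7 variables and 4 base dimensions (M, L, T, I).
The dimension matrix has rank 4.
Independent dimensionless groups: 7 − 4 = 3.

3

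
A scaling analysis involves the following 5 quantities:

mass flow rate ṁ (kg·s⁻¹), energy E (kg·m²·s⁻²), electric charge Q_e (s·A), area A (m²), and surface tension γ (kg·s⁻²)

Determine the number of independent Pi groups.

There are 5 variables and 4 base dimensions (M, L, T, I).
The dimension matrix has rank 4.
Independent dimensionless groups: 5 − 4 = 1.

1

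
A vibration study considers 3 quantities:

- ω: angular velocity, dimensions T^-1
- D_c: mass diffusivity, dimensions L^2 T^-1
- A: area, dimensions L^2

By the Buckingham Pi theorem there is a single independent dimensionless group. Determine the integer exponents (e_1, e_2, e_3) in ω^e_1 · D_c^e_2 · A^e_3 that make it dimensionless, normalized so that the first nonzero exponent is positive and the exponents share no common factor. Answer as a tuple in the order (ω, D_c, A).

L: e_1·(0) + e_2·(2) + e_3·(2) = 0
T: e_1·(-1) + e_2·(-1) + e_3·(0) = 0
Solving this homogeneous linear system for the smallest-integer solution (first nonzero entry positive) gives (1, -1, 1).

(1, -1, 1)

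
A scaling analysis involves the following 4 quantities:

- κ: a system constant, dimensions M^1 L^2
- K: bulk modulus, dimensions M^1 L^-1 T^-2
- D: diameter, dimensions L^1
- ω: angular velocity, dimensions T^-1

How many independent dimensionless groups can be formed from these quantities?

1

There are 4 variables and 3 base dimensions (M, L, T).
The dimension matrix has rank 3.
Independent dimensionless groups: 4 − 3 = 1.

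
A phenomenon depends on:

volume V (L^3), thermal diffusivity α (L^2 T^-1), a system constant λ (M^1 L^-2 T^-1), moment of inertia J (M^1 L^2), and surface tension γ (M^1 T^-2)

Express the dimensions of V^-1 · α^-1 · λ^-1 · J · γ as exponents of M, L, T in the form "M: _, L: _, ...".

Collect each base-dimension exponent across the product:
  M: −(0) − (0) − (1) + (1) + (1) = 1
  L: −(3) − (2) − (-2) + (2) + (0) = -1
  T: −(0) − (-1) − (-1) + (0) + (-2) = 0
So the dimensions are [M L⁻¹].

M: 1, L: -1, T: 0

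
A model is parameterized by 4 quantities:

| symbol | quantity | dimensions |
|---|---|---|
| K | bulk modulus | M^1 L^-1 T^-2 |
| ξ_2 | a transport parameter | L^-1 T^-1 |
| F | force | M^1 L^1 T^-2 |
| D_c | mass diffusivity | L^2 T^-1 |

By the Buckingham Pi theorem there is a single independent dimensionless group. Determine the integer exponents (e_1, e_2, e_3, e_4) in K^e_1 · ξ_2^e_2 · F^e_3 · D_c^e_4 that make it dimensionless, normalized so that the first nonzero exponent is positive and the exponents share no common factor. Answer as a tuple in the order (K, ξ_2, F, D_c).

(3, -2, -3, 2)

M: e_1·(1) + e_2·(0) + e_3·(1) + e_4·(0) = 0
L: e_1·(-1) + e_2·(-1) + e_3·(1) + e_4·(2) = 0
T: e_1·(-2) + e_2·(-1) + e_3·(-2) + e_4·(-1) = 0
Solving this homogeneous linear system for the smallest-integer solution (first nonzero entry positive) gives (3, -2, -3, 2).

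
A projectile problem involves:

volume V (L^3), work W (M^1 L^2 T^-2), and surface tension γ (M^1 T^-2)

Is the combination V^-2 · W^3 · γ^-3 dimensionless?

Sum the exponent of each base dimension across the product:
  M: −2·[V]_M + 3·[W]_M − 3·[γ]_M = −2·(0) + 3·(1) − 3·(1) = 0
  L: −2·[V]_L + 3·[W]_L − 3·[γ]_L = −2·(3) + 3·(2) − 3·(0) = 0
  T: −2·[V]_T + 3·[W]_T − 3·[γ]_T = −2·(0) + 3·(-2) − 3·(-2) = 0
All base exponents vanish — dimensionless.

yes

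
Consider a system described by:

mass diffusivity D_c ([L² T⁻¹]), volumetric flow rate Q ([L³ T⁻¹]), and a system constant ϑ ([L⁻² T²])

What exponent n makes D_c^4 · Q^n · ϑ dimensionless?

-2

Balance the L exponent: (3)·n from Q, plus 4·(2) + (-2) = 6 from the rest, must sum to zero.
3n + 6 = 0, so n = -2.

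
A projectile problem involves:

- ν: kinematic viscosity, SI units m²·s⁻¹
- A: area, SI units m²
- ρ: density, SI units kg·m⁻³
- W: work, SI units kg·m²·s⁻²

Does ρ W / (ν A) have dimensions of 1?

Sum the exponent of each base dimension across the product:
  M: −[ν]_M − [A]_M + [ρ]_M + [W]_M = −(0) − (0) + (1) + (1) = 2
  L: −[ν]_L − [A]_L + [ρ]_L + [W]_L = −(2) − (2) + (-3) + (2) = -5
  T: −[ν]_T − [A]_T + [ρ]_T + [W]_T = −(-1) − (0) + (0) + (-2) = -1
Net dimensions [M² L⁻⁵ T⁻¹] ≠ [1] — not dimensionless.

no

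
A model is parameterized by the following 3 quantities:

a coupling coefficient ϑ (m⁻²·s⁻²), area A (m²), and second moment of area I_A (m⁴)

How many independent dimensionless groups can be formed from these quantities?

There are 3 variables and 2 base dimensions (L, T).
The dimension matrix has rank 2.
Independent dimensionless groups: 3 − 2 = 1.

1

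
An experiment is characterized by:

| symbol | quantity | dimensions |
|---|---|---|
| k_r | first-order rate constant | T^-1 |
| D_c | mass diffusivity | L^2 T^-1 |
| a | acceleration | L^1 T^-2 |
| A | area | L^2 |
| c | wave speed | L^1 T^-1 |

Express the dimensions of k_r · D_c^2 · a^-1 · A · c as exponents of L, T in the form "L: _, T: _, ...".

Collect each base-dimension exponent across the product:
  L: (0) + 2·(2) − (1) + (2) + (1) = 6
  T: (-1) + 2·(-1) − (-2) + (0) + (-1) = -2
So the dimensions are [L⁶ T⁻²].

L: 6, T: -2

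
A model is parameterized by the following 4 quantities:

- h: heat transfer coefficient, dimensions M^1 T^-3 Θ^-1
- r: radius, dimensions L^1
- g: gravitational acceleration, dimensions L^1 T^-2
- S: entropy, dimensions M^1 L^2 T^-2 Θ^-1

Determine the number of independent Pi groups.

1

There are 4 variables and 4 base dimensions (M, L, T, Θ).
The dimension matrix has rank 3 (less than 4: the dimension vectors are linearly dependent).
Independent dimensionless groups: 4 − 3 = 1.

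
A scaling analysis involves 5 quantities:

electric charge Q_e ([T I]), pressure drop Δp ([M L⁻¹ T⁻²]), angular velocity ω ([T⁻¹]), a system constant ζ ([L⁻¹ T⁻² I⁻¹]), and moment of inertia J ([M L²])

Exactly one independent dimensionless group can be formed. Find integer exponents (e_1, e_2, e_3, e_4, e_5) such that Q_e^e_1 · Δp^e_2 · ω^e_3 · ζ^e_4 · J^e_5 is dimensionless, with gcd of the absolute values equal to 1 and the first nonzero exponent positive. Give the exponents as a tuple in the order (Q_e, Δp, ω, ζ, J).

(3, -1, -1, 3, 1)

M: e_1·(0) + e_2·(1) + e_3·(0) + e_4·(0) + e_5·(1) = 0
L: e_1·(0) + e_2·(-1) + e_3·(0) + e_4·(-1) + e_5·(2) = 0
T: e_1·(1) + e_2·(-2) + e_3·(-1) + e_4·(-2) + e_5·(0) = 0
I: e_1·(1) + e_2·(0) + e_3·(0) + e_4·(-1) + e_5·(0) = 0
Solving this homogeneous linear system for the smallest-integer solution (first nonzero entry positive) gives (3, -1, -1, 3, 1).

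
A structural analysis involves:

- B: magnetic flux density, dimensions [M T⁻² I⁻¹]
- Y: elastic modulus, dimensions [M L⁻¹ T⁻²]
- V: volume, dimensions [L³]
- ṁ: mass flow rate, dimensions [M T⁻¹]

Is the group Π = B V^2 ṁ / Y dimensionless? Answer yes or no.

Sum the exponent of each base dimension across the product:
  M: [B]_M − [Y]_M + 2·[V]_M + [ṁ]_M = (1) − (1) + 2·(0) + (1) = 1
  L: [B]_L − [Y]_L + 2·[V]_L + [ṁ]_L = (0) − (-1) + 2·(3) + (0) = 7
  T: [B]_T − [Y]_T + 2·[V]_T + [ṁ]_T = (-2) − (-2) + 2·(0) + (-1) = -1
  I: [B]_I − [Y]_I + 2·[V]_I + [ṁ]_I = (-1) − (0) + 2·(0) + (0) = -1
Net dimensions [M L⁷ T⁻¹ I⁻¹] ≠ [1] — not dimensionless.

no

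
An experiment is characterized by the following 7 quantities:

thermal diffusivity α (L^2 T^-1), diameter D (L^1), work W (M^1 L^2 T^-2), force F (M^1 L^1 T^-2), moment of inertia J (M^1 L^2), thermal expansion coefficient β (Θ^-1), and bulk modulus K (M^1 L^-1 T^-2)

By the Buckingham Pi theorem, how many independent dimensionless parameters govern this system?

3

There are 7 variables and 4 base dimensions (M, L, T, Θ).
The dimension matrix has rank 4.
Independent dimensionless groups: 7 − 4 = 3.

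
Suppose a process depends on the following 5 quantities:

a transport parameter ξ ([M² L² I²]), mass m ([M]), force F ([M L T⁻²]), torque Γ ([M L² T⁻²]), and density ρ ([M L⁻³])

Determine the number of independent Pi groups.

There are 5 variables and 4 base dimensions (M, L, T, I).
The dimension matrix has rank 4.
Independent dimensionless groups: 5 − 4 = 1.

1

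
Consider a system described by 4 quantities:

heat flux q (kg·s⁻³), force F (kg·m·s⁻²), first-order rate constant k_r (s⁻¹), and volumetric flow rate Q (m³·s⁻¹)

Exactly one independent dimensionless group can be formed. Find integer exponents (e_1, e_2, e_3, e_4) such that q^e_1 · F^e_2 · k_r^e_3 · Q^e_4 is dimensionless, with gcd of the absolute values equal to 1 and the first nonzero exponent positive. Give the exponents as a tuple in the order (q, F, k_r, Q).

(3, -3, -4, 1)

M: e_1·(1) + e_2·(1) + e_3·(0) + e_4·(0) = 0
L: e_1·(0) + e_2·(1) + e_3·(0) + e_4·(3) = 0
T: e_1·(-3) + e_2·(-2) + e_3·(-1) + e_4·(-1) = 0
Solving this homogeneous linear system for the smallest-integer solution (first nonzero entry positive) gives (3, -3, -4, 1).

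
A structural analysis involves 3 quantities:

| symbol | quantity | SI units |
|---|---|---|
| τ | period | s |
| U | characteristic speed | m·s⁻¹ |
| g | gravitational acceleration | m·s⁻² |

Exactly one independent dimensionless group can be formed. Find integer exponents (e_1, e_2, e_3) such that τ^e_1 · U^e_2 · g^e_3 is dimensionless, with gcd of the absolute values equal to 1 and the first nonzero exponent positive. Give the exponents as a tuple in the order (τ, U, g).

L: e_1·(0) + e_2·(1) + e_3·(1) = 0
T: e_1·(1) + e_2·(-1) + e_3·(-2) = 0
Solving this homogeneous linear system for the smallest-integer solution (first nonzero entry positive) gives (1, -1, 1).

(1, -1, 1)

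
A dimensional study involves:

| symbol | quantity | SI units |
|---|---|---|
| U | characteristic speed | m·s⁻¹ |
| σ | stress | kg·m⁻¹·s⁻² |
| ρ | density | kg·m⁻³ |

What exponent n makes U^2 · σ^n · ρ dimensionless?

-1

Balance the M exponent: (1)·n from σ, plus 2·(0) + (1) = 1 from the rest, must sum to zero.
n + 1 = 0, so n = -1.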